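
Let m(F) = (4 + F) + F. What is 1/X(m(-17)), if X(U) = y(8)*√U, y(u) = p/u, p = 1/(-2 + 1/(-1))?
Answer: 4*I*√30/5 ≈ 4.3818*I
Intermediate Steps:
p = -⅓ (p = 1/(-2 + 1*(-1)) = 1/(-2 - 1) = 1/(-3) = -⅓ ≈ -0.33333)
m(F) = 4 + 2*F
y(u) = -1/(3*u)
X(U) = -√U/24 (X(U) = (-⅓/8)*√U = (-⅓*⅛)*√U = -√U/24)
1/X(m(-17)) = 1/(-√(4 + 2*(-17))/24) = 1/(-√(4 - 34)/24) = 1/(-I*√30/24) = 4*I*√30/5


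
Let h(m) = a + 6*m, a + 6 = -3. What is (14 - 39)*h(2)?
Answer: -75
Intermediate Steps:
a = -9 (a = -6 - 3 = -9)
h(m) = -9 + 6*m
(14 - 39)*h(2) = (14 - 39)*(-9 + 6*2) = -25*(-9 + 12) = -25*3 = -75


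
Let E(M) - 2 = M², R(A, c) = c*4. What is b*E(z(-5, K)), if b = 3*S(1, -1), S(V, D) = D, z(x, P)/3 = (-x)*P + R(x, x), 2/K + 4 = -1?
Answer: -13074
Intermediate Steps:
R(A, c) = 4*c
K = -⅖ (K = 2/(-4 - 1) = 2/(-5) = 2*(-⅕) = -⅖ ≈ -0.40000)
z(x, P) = 12*x - 3*P*x (z(x, P) = 3*((-x)*P + 4*x) = 3*(-P*x + 4*x) = 3*(4*x - P*x) = 12*x - 3*P*x)
b = -3 (b = 3*(-1) = -3)
E(M) = 2 + M²
b*E(z(-5, K)) = -3*(2 + (3*(-5)*(4 - 1*(-⅖)))²) = -3*(2 + (3*(-5)*(4 + ⅖))²) = -3*(2 + (3*(-5)*(22/5))²) = -3*(2 + (-66)²) = -3*(2 + 4356) = -3*4358 = -13074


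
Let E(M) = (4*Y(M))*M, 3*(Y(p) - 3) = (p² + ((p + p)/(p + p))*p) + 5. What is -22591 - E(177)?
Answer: -7461311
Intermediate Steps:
Y(p) = 14/3 + p/3 + p²/3 (Y(p) = 3 + ((p² + ((p + p)/(p + p))*p) + 5)/3 = 3 + ((p² + ((2*p)/((2*p)))*p) + 5)/3 = 3 + ((p² + ((2*p)*(1/(2*p)))*p) + 5)/3 = 3 + ((p² + 1*p) + 5)/3 = 3 + ((p² + p) + 5)/3 = 3 + ((p + p²) + 5)/3 = 3 + (5 + p + p²)/3 = 3 + (5/3 + p/3 + p²/3) = 14/3 + p/3 + p²/3)
E(M) = M*(56/3 + 4*M/3 + 4*M²/3) (E(M) = (4*(14/3 + M/3 + M²/3))*M = (56/3 + 4*M/3 + 4*M²/3)*M = M*(56/3 + 4*M/3 + 4*M²/3))
-22591 - E(177) = -22591 - 4*177*(14 + 177 + 177²)/3 = -22591 - 4*177*(14 + 177 + 31329)/3 = -22591 - 4*177*31520/3 = -22591 - 1*7438720 = -22591 - 7438720 = -7461311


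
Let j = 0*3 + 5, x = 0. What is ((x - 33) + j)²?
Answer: 784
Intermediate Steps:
j = 5 (j = 0 + 5 = 5)
((x - 33) + j)² = ((0 - 33) + 5)² = (-33 + 5)² = (-28)² = 784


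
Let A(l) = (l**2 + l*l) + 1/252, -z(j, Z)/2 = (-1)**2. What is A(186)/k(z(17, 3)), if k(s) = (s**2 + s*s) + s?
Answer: 17436385/1512 ≈ 11532.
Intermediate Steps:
z(j, Z) = -2 (z(j, Z) = -2*(-1)**2 = -2*1 = -2)
k(s) = s + 2*s**2 (k(s) = (s**2 + s**2) + s = 2*s**2 + s = s + 2*s**2)
A(l) = 1/252 + 2*l**2 (A(l) = (l**2 + l**2) + 1/252 = 2*l**2 + 1/252 = 1/252 + 2*l**2)
A(186)/k(z(17, 3)) = (1/252 + 2*186**2)/((-2*(1 + 2*(-2)))) = (1/252 + 2*34596)/((-2*(1 - 4))) = (1/252 + 69192)/((-2*(-3))) = (17436385/252)/6 = (17436385/252)*(1/6) = 17436385/1512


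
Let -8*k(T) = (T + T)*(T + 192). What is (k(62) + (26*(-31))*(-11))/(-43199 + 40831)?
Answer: -4929/2368 ≈ -2.0815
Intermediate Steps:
k(T) = -T*(192 + T)/4 (k(T) = -(T + T)*(T + 192)/8 = -2*T*(192 + T)/8 = -T*(192 + T)/4)
(k(62) + (26*(-31))*(-11))/(-43199 + 40831) = (-¼*62*(192 + 62) + (26*(-31))*(-11))/(-43199 + 40831) = (-¼*62*254 - 806*(-11))/(-2368) = (-3937 + 8866)*(-1/2368) = 4929*(-1/2368) = -4929/2368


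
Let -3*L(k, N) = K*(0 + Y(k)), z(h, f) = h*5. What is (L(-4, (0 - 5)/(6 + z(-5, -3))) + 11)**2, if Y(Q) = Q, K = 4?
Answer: 2401/9 ≈ 266.78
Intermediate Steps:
z(h, f) = 5*h
L(k, N) = -4*k/3 (L(k, N) = -4*(0 + k)/3 = -4*k/3)
(L(-4, (0 - 5)/(6 + z(-5, -3))) + 11)**2 = (-4/3*(-4) + 11)**2 = (16/3 + 11)**2 = (49/3)**2 = 2401/9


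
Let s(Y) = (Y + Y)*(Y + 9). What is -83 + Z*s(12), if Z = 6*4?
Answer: 12013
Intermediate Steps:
s(Y) = 2*Y*(9 + Y) (s(Y) = (2*Y)*(9 + Y) = 2*Y*(9 + Y))
Z = 24
-83 + Z*s(12) = -83 + 24*(2*12*(9 + 12)) = -83 + 24*(2*12*21) = -83 + 24*504 = -83 + 12096 = 12013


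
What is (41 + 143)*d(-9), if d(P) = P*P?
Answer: 14904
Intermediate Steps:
d(P) = P**2
(41 + 143)*d(-9) = (41 + 143)*(-9)**2 = 184*81 = 14904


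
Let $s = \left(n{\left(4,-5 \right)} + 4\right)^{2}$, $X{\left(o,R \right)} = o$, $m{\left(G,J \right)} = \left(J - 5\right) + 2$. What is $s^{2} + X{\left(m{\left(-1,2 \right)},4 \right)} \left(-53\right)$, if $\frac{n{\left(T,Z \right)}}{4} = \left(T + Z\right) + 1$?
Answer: $309$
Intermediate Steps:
$m{\left(G,J \right)} = -3 + J$ ($m{\left(G,J \right)} = \left(-5 + J\right) + 2 = -3 + J$)
$n{\left(T,Z \right)} = 4 + 4 T + 4 Z$ ($n{\left(T,Z \right)} = 4 \left(\left(T + Z\right) + 1\right) = 4 \left(1 + T + Z\right) = 4 + 4 T + 4 Z$)
$s = 16$ ($s = \left(\left(4 + 4 \cdot 4 + 4 \left(-5\right)\right) + 4\right)^{2} = \left(\left(4 + 16 - 20\right) + 4\right)^{2} = \left(0 + 4\right)^{2} = 4^{2} = 16$)
$s^{2} + X{\left(m{\left(-1,2 \right)},4 \right)} \left(-53\right) = 16^{2} + \left(-3 + 2\right) \left(-53\right) = 256 - -53 = 256 + 53 = 309$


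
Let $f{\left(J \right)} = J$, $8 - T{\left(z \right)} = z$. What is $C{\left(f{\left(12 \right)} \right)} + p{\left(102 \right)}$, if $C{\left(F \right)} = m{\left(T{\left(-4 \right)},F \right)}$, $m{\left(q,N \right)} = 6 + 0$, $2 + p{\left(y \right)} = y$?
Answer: $106$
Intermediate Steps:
$T{\left(z \right)} = 8 - z$
$p{\left(y \right)} = -2 + y$
$m{\left(q,N \right)} = 6$
$C{\left(F \right)} = 6$
$C{\left(f{\left(12 \right)} \right)} + p{\left(102 \right)} = 6 + \left(-2 + 102\right) = 6 + 100 = 106$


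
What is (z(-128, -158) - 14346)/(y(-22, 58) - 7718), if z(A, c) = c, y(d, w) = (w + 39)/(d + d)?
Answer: 91168/48527 ≈ 1.8787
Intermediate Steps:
y(d, w) = (39 + w)/(2*d) (y(d, w) = (39 + w)/((2*d)) = (39 + w)*(1/(2*d)) = (39 + w)/(2*d))
(z(-128, -158) - 14346)/(y(-22, 58) - 7718) = (-158 - 14346)/((½)*(39 + 58)/(-22) - 7718) = -14504/((½)*(-1/22)*97 - 7718) = -14504/(-97/44 - 7718) = -14504/(-339689/44) = -14504*(-44/339689) = 91168/48527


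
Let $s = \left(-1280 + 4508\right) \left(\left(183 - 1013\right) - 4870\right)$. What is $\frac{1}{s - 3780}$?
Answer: $- \frac{1}{18403380} \approx -5.4338 \cdot 10^{-8}$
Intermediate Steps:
$s = -18399600$ ($s = 3228 \left(-830 - 4870\right) = 3228 \left(-5700\right) = -18399600$)
$\frac{1}{s - 3780} = \frac{1}{-18399600 - 3780} = \frac{1}{-18403380} = - \frac{1}{18403380}$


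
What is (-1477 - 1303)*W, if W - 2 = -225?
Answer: 619940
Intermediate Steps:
W = -223 (W = 2 - 225 = -223)
(-1477 - 1303)*W = (-1477 - 1303)*(-223) = -2780*(-223) = 619940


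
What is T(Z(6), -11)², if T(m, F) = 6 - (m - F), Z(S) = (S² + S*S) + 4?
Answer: 6561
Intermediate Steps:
Z(S) = 4 + 2*S² (Z(S) = (S² + S²) + 4 = 2*S² + 4 = 4 + 2*S²)
T(m, F) = 6 + F - m (T(m, F) = 6 + (F - m) = 6 + F - m)
T(Z(6), -11)² = (6 - 11 - (4 + 2*6²))² = (6 - 11 - (4 + 2*36))² = (6 - 11 - (4 + 72))² = (6 - 11 - 1*76)² = (6 - 11 - 76)² = (-81)² = 6561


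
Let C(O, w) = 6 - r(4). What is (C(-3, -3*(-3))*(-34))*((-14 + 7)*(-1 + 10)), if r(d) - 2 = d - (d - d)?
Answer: 0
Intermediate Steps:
r(d) = 2 + d (r(d) = 2 + (d - (d - d)) = 2 + (d - 1*0) = 2 + (d + 0) = 2 + d)
C(O, w) = 0 (C(O, w) = 6 - (2 + 4) = 6 - 1*6 = 6 - 6 = 0)
(C(-3, -3*(-3))*(-34))*((-14 + 7)*(-1 + 10)) = (0*(-34))*((-14 + 7)*(-1 + 10)) = 0*(-7*9) = 0*(-63) = 0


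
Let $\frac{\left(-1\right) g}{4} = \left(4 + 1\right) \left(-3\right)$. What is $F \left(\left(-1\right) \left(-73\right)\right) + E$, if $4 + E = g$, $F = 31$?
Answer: $2319$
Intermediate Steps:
$g = 60$ ($g = - 4 \left(4 + 1\right) \left(-3\right) = - 4 \cdot 5 \left(-3\right) = \left(-4\right) \left(-15\right) = 60$)
$E = 56$ ($E = -4 + 60 = 56$)
$F \left(\left(-1\right) \left(-73\right)\right) + E = 31 \left(\left(-1\right) \left(-73\right)\right) + 56 = 31 \cdot 73 + 56 = 2263 + 56 = 2319$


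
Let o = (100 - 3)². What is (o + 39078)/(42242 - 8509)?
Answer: 48487/33733 ≈ 1.4374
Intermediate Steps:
o = 9409 (o = 97² = 9409)
(o + 39078)/(42242 - 8509) = (9409 + 39078)/(42242 - 8509) = 48487/33733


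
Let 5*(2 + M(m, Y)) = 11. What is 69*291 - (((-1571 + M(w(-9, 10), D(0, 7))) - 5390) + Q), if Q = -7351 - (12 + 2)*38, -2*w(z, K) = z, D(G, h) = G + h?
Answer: 174614/5 ≈ 34923.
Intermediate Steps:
w(z, K) = -z/2
M(m, Y) = 1/5 (M(m, Y) = -2 + (1/5)*11 = -2 + 11/5 = 1/5)
Q = -7883 (Q = -7351 - 14*38 = -7351 - 1*532 = -7351 - 532 = -7883)
69*291 - (((-1571 + M(w(-9, 10), D(0, 7))) - 5390) + Q) = 69*291 - (((-1571 + 1/5) - 5390) - 7883) = 20079 - ((-7854/5 - 5390) - 7883) = 20079 - (-34804/5 - 7883) = 20079 - 1*(-74219/5) = 20079 + 74219/5 = 174614/5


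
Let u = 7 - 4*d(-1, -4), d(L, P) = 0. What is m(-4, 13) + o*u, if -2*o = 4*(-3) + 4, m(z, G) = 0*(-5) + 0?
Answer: 28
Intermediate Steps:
m(z, G) = 0 (m(z, G) = 0 + 0 = 0)
o = 4 (o = -(4*(-3) + 4)/2 = -(-12 + 4)/2 = -½*(-8) = 4)
u = 7 (u = 7 - 4*0 = 7 + 0 = 7)
m(-4, 13) + o*u = 0 + 4*7 = 0 + 28 = 28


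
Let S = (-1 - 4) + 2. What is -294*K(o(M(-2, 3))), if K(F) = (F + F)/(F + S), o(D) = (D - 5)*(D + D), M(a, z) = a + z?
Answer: -4704/11 ≈ -427.64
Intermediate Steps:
o(D) = 2*D*(-5 + D) (o(D) = (-5 + D)*(2*D) = 2*D*(-5 + D))
S = -3 (S = -5 + 2 = -3)
K(F) = 2*F/(-3 + F) (K(F) = (F + F)/(F - 3) = (2*F)/(-3 + F) = 2*F/(-3 + F))
-294*K(o(M(-2, 3))) = -588*2*(-2 + 3)*(-5 + (-2 + 3))/(-3 + 2*(-2 + 3)*(-5 + (-2 + 3))) = -588*2*1*(-5 + 1)/(-3 + 2*1*(-5 + 1)) = -588*2*1*(-4)/(-3 + 2*1*(-4)) = -588*(-8)/(-3 - 8) = -588*(-8)/(-11) = -588*(-8)*(-1)/11 = -294*16/11 = -4704/11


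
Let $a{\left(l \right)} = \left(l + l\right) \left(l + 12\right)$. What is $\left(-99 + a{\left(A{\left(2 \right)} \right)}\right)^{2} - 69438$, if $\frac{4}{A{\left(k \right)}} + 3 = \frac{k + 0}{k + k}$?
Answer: $- \frac{32462501}{625} \approx -51940.0$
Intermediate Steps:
$A{\left(k \right)} = - \frac{8}{5}$ ($A{\left(k \right)} = \frac{4}{-3 + \frac{k + 0}{k + k}} = \frac{4}{-3 + \frac{k}{2 k}} = \frac{4}{-3 + k \frac{1}{2 k}} = \frac{4}{-3 + \frac{1}{2}} = \frac{4}{- \frac{5}{2}} = 4 \left(- \frac{2}{5}\right) = - \frac{8}{5}$)
$a{\left(l \right)} = 2 l \left(12 + l\right)$
$\left(-99 + a{\left(A{\left(2 \right)} \right)}\right)^{2} - 69438 = \left(-99 + 2 \left(- \frac{8}{5}\right) \left(12 - \frac{8}{5}\right)\right)^{2} - 69438 = \left(-99 + 2 \left(- \frac{8}{5}\right) \frac{52}{5}\right)^{2} - 69438 = \left(-99 - \frac{832}{25}\right)^{2} - 69438 = \left(- \frac{3307}{25}\right)^{2} - 69438 = \frac{10936249}{625} - 69438 = - \frac{32462501}{625}$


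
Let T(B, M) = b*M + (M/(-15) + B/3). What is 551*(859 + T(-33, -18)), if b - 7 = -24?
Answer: 3182576/5 ≈ 6.3652e+5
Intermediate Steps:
b = -17 (b = 7 - 24 = -17)
T(B, M) = -256*M/15 + B/3 (T(B, M) = -17*M + (M/(-15) + B/3) = -17*M + (M*(-1/15) + B*(1/3)) = -17*M + (-M/15 + B/3) = -256*M/15 + B/3)
551*(859 + T(-33, -18)) = 551*(859 + (-256/15*(-18) + (1/3)*(-33))) = 551*(859 + (1536/5 - 11)) = 551*(859 + 1481/5) = 551*(5776/5) = 3182576/5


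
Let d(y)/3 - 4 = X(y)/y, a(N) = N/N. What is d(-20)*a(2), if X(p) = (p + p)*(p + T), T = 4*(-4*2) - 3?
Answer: -318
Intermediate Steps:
T = -35 (T = 4*(-8) - 3 = -32 - 3 = -35)
X(p) = 2*p*(-35 + p) (X(p) = (p + p)*(p - 35) = (2*p)*(-35 + p) = 2*p*(-35 + p))
a(N) = 1
d(y) = -198 + 6*y (d(y) = 12 + 3*((2*y*(-35 + y))/y) = 12 + 3*(-70 + 2*y) = 12 + (-210 + 6*y) = -198 + 6*y)
d(-20)*a(2) = (-198 + 6*(-20))*1 = (-198 - 120)*1 = -318*1 = -318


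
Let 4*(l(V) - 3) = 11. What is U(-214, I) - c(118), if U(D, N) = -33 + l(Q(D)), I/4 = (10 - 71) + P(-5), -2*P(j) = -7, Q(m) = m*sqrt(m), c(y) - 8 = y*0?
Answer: -141/4 ≈ -35.250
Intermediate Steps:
c(y) = 8 (c(y) = 8 + y*0 = 8 + 0 = 8)
Q(m) = m**(3/2)
P(j) = 7/2 (P(j) = -1/2*(-7) = 7/2)
l(V) = 23/4 (l(V) = 3 + (1/4)*11 = 3 + 11/4 = 23/4)
I = -230 (I = 4*((10 - 71) + 7/2) = 4*(-61 + 7/2) = 4*(-115/2) = -230)
U(D, N) = -109/4 (U(D, N) = -33 + 23/4 = -109/4)
U(-214, I) - c(118) = -109/4 - 1*8 = -109/4 - 8 = -141/4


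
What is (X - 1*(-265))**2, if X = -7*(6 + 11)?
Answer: 21316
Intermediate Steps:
X = -119 (X = -7*17 = -119)
(X - 1*(-265))**2 = (-119 - 1*(-265))**2 = (-119 + 265)**2 = 146**2 = 21316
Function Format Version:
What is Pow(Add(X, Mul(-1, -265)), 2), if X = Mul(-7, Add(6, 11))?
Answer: 21316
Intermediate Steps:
X = -119 (X = Mul(-7, 17) = -119)
Pow(Add(X, Mul(-1, -265)), 2) = Pow(Add(-119, Mul(-1, -265)), 2) = Pow(Add(-119, 265), 2) = Pow(146, 2) = 21316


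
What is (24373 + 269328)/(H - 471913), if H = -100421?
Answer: -293701/572334 ≈ -0.51316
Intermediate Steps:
(24373 + 269328)/(H - 471913) = (24373 + 269328)/(-100421 - 471913) = 293701/(-572334) = 293701*(-1/572334) = -293701/572334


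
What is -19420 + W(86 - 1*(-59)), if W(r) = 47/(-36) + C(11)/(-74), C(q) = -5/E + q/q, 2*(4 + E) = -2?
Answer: -25869215/1332 ≈ -19421.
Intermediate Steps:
E = -5 (E = -4 + (1/2)*(-2) = -4 - 1 = -5)
C(q) = 2 (C(q) = -5/(-5) + q/q = -5*(-1/5) + 1 = 1 + 1 = 2)
W(r) = -1775/1332 (W(r) = 47/(-36) + 2/(-74) = 47*(-1/36) + 2*(-1/74) = -47/36 - 1/37 = -1775/1332)
-19420 + W(86 - 1*(-59)) = -19420 - 1775/1332 = -25869215/1332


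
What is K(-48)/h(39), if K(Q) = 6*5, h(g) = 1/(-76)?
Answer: -2280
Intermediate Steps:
h(g) = -1/76
K(Q) = 30
K(-48)/h(39) = 30/(-1/76) = 30*(-76) = -2280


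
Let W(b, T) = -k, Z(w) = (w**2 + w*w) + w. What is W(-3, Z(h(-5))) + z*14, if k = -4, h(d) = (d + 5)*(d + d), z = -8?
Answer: -108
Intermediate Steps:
h(d) = 2*d*(5 + d) (h(d) = (5 + d)*(2*d) = 2*d*(5 + d))
Z(w) = w + 2*w**2 (Z(w) = (w**2 + w**2) + w = 2*w**2 + w = w + 2*w**2)
W(b, T) = 4 (W(b, T) = -1*(-4) = 4)
W(-3, Z(h(-5))) + z*14 = 4 - 8*14 = 4 - 112 = -108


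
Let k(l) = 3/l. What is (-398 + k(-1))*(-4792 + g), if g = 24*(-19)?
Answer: 2104448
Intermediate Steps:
g = -456
(-398 + k(-1))*(-4792 + g) = (-398 + 3/(-1))*(-4792 - 456) = (-398 + 3*(-1))*(-5248) = (-398 - 3)*(-5248) = -401*(-5248) = 2104448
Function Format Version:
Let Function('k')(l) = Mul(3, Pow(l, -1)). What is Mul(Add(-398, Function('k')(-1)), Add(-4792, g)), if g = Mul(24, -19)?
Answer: 2104448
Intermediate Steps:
g = -456
Mul(Add(-398, Function('k')(-1)), Add(-4792, g)) = Mul(Add(-398, Mul(3, Pow(-1, -1))), Add(-4792, -456)) = Mul(Add(-398, Mul(3, -1)), -5248) = Mul(Add(-398, -3), -5248) = Mul(-401, -5248) = 2104448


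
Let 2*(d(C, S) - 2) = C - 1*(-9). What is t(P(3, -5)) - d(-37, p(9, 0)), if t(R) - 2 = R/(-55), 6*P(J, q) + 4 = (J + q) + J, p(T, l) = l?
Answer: 1541/110 ≈ 14.009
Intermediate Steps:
P(J, q) = -2/3 + J/3 + q/6 (P(J, q) = -2/3 + ((J + q) + J)/6 = -2/3 + (q + 2*J)/6 = -2/3 + (J/3 + q/6) = -2/3 + J/3 + q/6)
t(R) = 2 - R/55 (t(R) = 2 + R/(-55) = 2 + R*(-1/55) = 2 - R/55)
d(C, S) = 13/2 + C/2 (d(C, S) = 2 + (C - 1*(-9))/2 = 2 + (C + 9)/2 = 2 + (9 + C)/2 = 2 + (9/2 + C/2) = 13/2 + C/2)
t(P(3, -5)) - d(-37, p(9, 0)) = (2 - (-2/3 + (1/3)*3 + (1/6)*(-5))/55) - (13/2 + (1/2)*(-37)) = (2 - (-2/3 + 1 - 5/6)/55) - (13/2 - 37/2) = (2 - 1/55*(-1/2)) - 1*(-12) = (2 + 1/110) + 12 = 221/110 + 12 = 1541/110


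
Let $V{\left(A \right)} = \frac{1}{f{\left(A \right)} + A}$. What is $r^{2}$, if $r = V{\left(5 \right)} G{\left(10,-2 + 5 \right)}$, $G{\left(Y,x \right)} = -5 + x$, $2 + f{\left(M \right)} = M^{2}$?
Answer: $\frac{1}{196} \approx 0.005102$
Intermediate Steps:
$f{\left(M \right)} = -2 + M^{2}$
$V{\left(A \right)} = \frac{1}{-2 + A + A^{2}}$ ($V{\left(A \right)} = \frac{1}{\left(-2 + A^{2}\right) + A} = \frac{1}{-2 + A + A^{2}}$)
$r = - \frac{1}{14}$ ($r = \frac{-5 + \left(-2 + 5\right)}{-2 + 5 + 5^{2}} = \frac{-5 + 3}{-2 + 5 + 25} = \frac{1}{28} \left(-2\right) = - \frac{1}{14} \approx -0.071429$)
$r^{2} = \left(- \frac{1}{14}\right)^{2} = \frac{1}{196}$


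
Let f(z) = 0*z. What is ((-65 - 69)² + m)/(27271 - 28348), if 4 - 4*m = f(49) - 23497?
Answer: -31775/1436 ≈ -22.127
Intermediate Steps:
f(z) = 0
m = 23501/4 (m = 1 - (0 - 23497)/4 = 1 - ¼*(-23497) = 1 + 23497/4 = 23501/4 ≈ 5875.3)
((-65 - 69)² + m)/(27271 - 28348) = ((-65 - 69)² + 23501/4)/(27271 - 28348) = ((-134)² + 23501/4)/(-1077) = (17956 + 23501/4)*(-1/1077) = (95325/4)*(-1/1077) = -31775/1436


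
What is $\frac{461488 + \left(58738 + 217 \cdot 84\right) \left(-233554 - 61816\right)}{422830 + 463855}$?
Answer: $- \frac{22732985932}{886685} \approx -25638.0$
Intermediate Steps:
$\frac{461488 + \left(58738 + 217 \cdot 84\right) \left(-233554 - 61816\right)}{422830 + 463855} = \frac{461488 + \left(58738 + 18228\right) \left(-295370\right)}{886685} = \left(461488 + 76966 \left(-295370\right)\right) \frac{1}{886685} = \left(461488 - 22733447420\right) \frac{1}{886685} = \left(-22732985932\right) \frac{1}{886685} = - \frac{22732985932}{886685}$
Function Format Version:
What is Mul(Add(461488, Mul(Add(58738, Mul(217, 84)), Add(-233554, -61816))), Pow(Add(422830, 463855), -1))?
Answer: Rational(-22732985932, 886685) ≈ -25638.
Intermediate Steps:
Mul(Add(461488, Mul(Add(58738, Mul(217, 84)), Add(-233554, -61816))), Pow(Add(422830, 463855), -1)) = Mul(Add(461488, Mul(Add(58738, 18228), -295370)), Pow(886685, -1)) = Mul(Add(461488, Mul(76966, -295370)), Rational(1, 886685)) = Mul(Add(461488, -22733447420), Rational(1, 886685)) = Mul(-22732985932, Rational(1, 886685)) = Rational(-22732985932, 886685)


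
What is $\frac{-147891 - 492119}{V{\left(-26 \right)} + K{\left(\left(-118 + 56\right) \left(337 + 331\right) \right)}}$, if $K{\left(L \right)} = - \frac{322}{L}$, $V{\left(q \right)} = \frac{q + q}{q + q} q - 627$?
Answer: $\frac{13253327080}{13522163} \approx 980.12$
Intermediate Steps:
$V{\left(q \right)} = -627 + q$ ($V{\left(q \right)} = \frac{2 q}{2 q} q - 627 = 2 q \frac{1}{2 q} q - 627 = 1 q - 627 = q - 627 = -627 + q$)
$\frac{-147891 - 492119}{V{\left(-26 \right)} + K{\left(\left(-118 + 56\right) \left(337 + 331\right) \right)}} = \frac{-147891 - 492119}{\left(-627 - 26\right) - \frac{322}{\left(-118 + 56\right) \left(337 + 331\right)}} = - \frac{640010}{-653 - \frac{322}{\left(-62\right) 668}} = - \frac{640010}{-653 - \frac{322}{-41416}} = - \frac{640010}{-653 - - \frac{161}{20708}} = - \frac{640010}{-653 + \frac{161}{20708}} = - \frac{640010}{- \frac{13522163}{20708}} = \left(-640010\right) \left(- \frac{20708}{13522163}\right) = \frac{13253327080}{13522163}$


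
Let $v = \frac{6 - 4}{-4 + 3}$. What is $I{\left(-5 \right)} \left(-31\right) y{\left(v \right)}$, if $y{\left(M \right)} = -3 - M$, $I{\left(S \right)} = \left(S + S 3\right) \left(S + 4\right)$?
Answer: $620$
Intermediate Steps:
$v = -2$ ($v = \frac{2}{-1} = 2 \left(-1\right) = -2$)
$I{\left(S \right)} = 4 S \left(4 + S\right)$ ($I{\left(S \right)} = \left(S + 3 S\right) \left(4 + S\right) = 4 S \left(4 + S\right)$)
$I{\left(-5 \right)} \left(-31\right) y{\left(v \right)} = 4 \left(-5\right) \left(4 - 5\right) \left(-31\right) \left(-3 - -2\right) = 4 \left(-5\right) \left(-1\right) \left(-31\right) \left(-3 + 2\right) = 20 \left(-31\right) \left(-1\right) = \left(-620\right) \left(-1\right) = 620$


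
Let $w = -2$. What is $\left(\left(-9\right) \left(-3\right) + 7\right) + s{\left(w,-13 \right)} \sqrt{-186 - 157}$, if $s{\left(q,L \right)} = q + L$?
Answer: $34 - 105 i \sqrt{7} \approx 34.0 - 277.8 i$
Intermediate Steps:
$s{\left(q,L \right)} = L + q$
$\left(\left(-9\right) \left(-3\right) + 7\right) + s{\left(w,-13 \right)} \sqrt{-186 - 157} = \left(\left(-9\right) \left(-3\right) + 7\right) + \left(-13 - 2\right) \sqrt{-186 - 157} = \left(27 + 7\right) - 15 \sqrt{-343} = 34 - 15 \cdot 7 i \sqrt{7} = 34 - 105 i \sqrt{7}$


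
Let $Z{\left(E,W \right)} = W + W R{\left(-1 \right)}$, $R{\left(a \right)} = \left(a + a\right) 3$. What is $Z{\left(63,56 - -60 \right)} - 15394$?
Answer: $-15974$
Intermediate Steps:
$R{\left(a \right)} = 6 a$ ($R{\left(a \right)} = 2 a 3 = 6 a$)
$Z{\left(E,W \right)} = - 5 W$ ($Z{\left(E,W \right)} = W + W 6 \left(-1\right) = W + W \left(-6\right) = W - 6 W = - 5 W$)
$Z{\left(63,56 - -60 \right)} - 15394 = - 5 \left(56 - -60\right) - 15394 = - 5 \left(56 + 60\right) - 15394 = \left(-5\right) 116 - 15394 = -580 - 15394 = -15974$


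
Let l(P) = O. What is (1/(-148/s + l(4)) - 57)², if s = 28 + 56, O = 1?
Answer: 870489/256 ≈ 3400.3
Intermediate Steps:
s = 84
l(P) = 1
(1/(-148/s + l(4)) - 57)² = (1/(-148/84 + 1) - 57)² = (1/(-148*1/84 + 1) - 57)² = (1/(-37/21 + 1) - 57)² = (1/(-16/21) - 57)² = (-21/16 - 57)² = (-933/16)² = 870489/256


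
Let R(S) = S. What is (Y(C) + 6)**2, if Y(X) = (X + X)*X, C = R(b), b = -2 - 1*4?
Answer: 6084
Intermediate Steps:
b = -6 (b = -2 - 4 = -6)
C = -6
Y(X) = 2*X**2 (Y(X) = (2*X)*X = 2*X**2)
(Y(C) + 6)**2 = (2*(-6)**2 + 6)**2 = (2*36 + 6)**2 = (72 + 6)**2 = 78**2 = 6084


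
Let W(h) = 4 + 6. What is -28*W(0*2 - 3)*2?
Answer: -560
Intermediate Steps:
W(h) = 10
-28*W(0*2 - 3)*2 = -28*10*2 = -280*2 = -560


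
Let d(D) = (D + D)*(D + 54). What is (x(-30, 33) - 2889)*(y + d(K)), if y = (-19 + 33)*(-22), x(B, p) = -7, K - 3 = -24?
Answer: 4905824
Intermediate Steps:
K = -21 (K = 3 - 24 = -21)
d(D) = 2*D*(54 + D) (d(D) = (2*D)*(54 + D) = 2*D*(54 + D))
y = -308 (y = 14*(-22) = -308)
(x(-30, 33) - 2889)*(y + d(K)) = (-7 - 2889)*(-308 + 2*(-21)*(54 - 21)) = -2896*(-308 + 2*(-21)*33) = -2896*(-308 - 1386) = -2896*(-1694) = 4905824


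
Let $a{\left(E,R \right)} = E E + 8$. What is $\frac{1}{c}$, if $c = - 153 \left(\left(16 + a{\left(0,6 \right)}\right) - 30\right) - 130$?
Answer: $\frac{1}{788} \approx 0.001269$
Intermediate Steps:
$a{\left(E,R \right)} = 8 + E^{2}$ ($a{\left(E,R \right)} = E^{2} + 8 = 8 + E^{2}$)
$c = 788$ ($c = - 153 \left(\left(16 + \left(8 + 0^{2}\right)\right) - 30\right) - 130 = - 153 \left(\left(16 + \left(8 + 0\right)\right) - 30\right) - 130 = - 153 \left(\left(16 + 8\right) - 30\right) - 130 = - 153 \left(24 - 30\right) - 130 = \left(-153\right) \left(-6\right) - 130 = 918 - 130 = 788$)
$\frac{1}{c} = \frac{1}{788}$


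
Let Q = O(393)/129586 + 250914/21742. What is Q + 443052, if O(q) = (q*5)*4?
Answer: 312078361851987/704364703 ≈ 4.4306e+5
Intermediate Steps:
O(q) = 20*q (O(q) = (5*q)*4 = 20*q)
Q = 8171458431/704364703 (Q = (20*393)/129586 + 250914/21742 = 7860*(1/129586) + 250914*(1/21742) = 3930/64793 + 125457/10871 = 8171458431/704364703 ≈ 11.601)
Q + 443052 = 8171458431/704364703 + 443052 = 312078361851987/704364703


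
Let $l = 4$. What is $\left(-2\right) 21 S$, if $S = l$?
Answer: $-168$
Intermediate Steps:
$S = 4$
$\left(-2\right) 21 S = \left(-2\right) 21 \cdot 4 = \left(-42\right) 4 = -168$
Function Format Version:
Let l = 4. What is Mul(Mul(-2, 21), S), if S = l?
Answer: -168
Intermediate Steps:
S = 4
Mul(Mul(-2, 21), S) = Mul(Mul(-2, 21), 4) = Mul(-42, 4) = -168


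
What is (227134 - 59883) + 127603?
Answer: 294854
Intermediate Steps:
(227134 - 59883) + 127603 = 167251 + 127603 = 294854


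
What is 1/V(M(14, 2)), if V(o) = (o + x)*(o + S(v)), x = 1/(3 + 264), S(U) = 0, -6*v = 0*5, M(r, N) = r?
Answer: 267/52346 ≈ 0.0051007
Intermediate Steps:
v = 0 (v = -0*5 = -⅙*0 = 0)
x = 1/267 ≈ 0.0037453
V(o) = o*(1/267 + o) (V(o) = (o + 1/267)*(o + 0) = (1/267 + o)*o = o*(1/267 + o))
1/V(M(14, 2)) = 1/(14*(1/267 + 14)) = 1/(14*(3739/267)) = 1/(52346/267) = 267/52346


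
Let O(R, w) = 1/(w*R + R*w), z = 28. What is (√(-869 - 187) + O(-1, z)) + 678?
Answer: 37967/56 + 4*I*√66 ≈ 677.98 + 32.496*I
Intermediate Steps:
O(R, w) = 1/(2*R*w) (O(R, w) = 1/(R*w + R*w) = 1/(2*R*w))
(√(-869 - 187) + O(-1, z)) + 678 = (√(-869 - 187) + (½)/(-1*28)) + 678 = (√(-1056) + (½)*(-1)*(1/28)) + 678 = (4*I*√66 - 1/56) + 678 = (-1/56 + 4*I*√66) + 678 = 37967/56 + 4*I*√66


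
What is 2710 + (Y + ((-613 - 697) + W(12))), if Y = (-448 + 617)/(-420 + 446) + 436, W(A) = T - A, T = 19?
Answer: 3699/2 ≈ 1849.5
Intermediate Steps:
W(A) = 19 - A
Y = 885/2 (Y = 169/26 + 436 = 169*(1/26) + 436 = 13/2 + 436 = 885/2 ≈ 442.50)
2710 + (Y + ((-613 - 697) + W(12))) = 2710 + (885/2 + ((-613 - 697) + (19 - 1*12))) = 2710 + (885/2 + (-1310 + (19 - 12))) = 2710 + (885/2 + (-1310 + 7)) = 2710 + (885/2 - 1303) = 2710 - 1721/2 = 3699/2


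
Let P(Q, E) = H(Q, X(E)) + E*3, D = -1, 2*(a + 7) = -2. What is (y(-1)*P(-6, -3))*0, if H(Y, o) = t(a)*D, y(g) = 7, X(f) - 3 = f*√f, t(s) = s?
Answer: 0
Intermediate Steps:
a = -8 (a = -7 + (½)*(-2) = -7 - 1 = -8)
X(f) = 3 + f^(3/2) (X(f) = 3 + f*√f = 3 + f^(3/2))
H(Y, o) = 8 (H(Y, o) = -8*(-1) = 8)
P(Q, E) = 8 + 3*E (P(Q, E) = 8 + E*3 = 8 + 3*E)
(y(-1)*P(-6, -3))*0 = (7*(8 + 3*(-3)))*0 = (7*(8 - 9))*0 = (7*(-1))*0 = -7*0 = 0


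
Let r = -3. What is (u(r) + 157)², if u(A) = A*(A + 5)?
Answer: 22801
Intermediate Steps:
u(A) = A*(5 + A)
(u(r) + 157)² = (-3*(5 - 3) + 157)² = (-3*2 + 157)² = (-6 + 157)² = 151² = 22801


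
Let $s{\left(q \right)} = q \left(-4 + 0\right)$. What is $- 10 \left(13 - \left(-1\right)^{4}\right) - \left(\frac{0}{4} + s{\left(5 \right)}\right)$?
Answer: $-100$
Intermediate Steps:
$s{\left(q \right)} = - 4 q$ ($s{\left(q \right)} = q \left(-4\right) = - 4 q$)
$- 10 \left(13 - \left(-1\right)^{4}\right) - \left(\frac{0}{4} + s{\left(5 \right)}\right) = - 10 \left(13 - \left(-1\right)^{4}\right) - \left(\frac{0}{4} - 20\right) = - 10 \left(13 - 1\right) - \left(0 \cdot \frac{1}{4} - 20\right) = - 10 \left(13 - 1\right) - \left(0 - 20\right) = \left(-10\right) 12 - -20 = -120 + 20 = -100$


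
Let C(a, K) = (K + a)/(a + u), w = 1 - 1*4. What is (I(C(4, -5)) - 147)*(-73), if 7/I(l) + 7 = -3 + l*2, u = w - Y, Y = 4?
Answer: 43143/4 ≈ 10786.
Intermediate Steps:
w = -3 (w = 1 - 4 = -3)
u = -7 (u = -3 - 1*4 = -3 - 4 = -7)
C(a, K) = (K + a)/(-7 + a) (C(a, K) = (K + a)/(a - 7) = (K + a)/(-7 + a))
I(l) = 7/(-10 + 2*l) (I(l) = 7/(-7 + (-3 + l*2)) = 7/(-7 + (-3 + 2*l)) = 7/(-10 + 2*l))
(I(C(4, -5)) - 147)*(-73) = (7/(2*(-5 + (-5 + 4)/(-7 + 4))) - 147)*(-73) = (7/(2*(-5 - 1/(-3))) - 147)*(-73) = (7/(2*(-5 - ⅓*(-1))) - 147)*(-73) = (7/(2*(-5 + ⅓)) - 147)*(-73) = (7/(2*(-14/3)) - 147)*(-73) = ((7/2)*(-3/14) - 147)*(-73) = (-¾ - 147)*(-73) = -591/4*(-73) = 43143/4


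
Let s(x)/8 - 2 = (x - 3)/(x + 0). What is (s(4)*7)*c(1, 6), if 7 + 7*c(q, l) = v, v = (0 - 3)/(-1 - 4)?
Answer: -576/5 ≈ -115.20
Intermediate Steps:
s(x) = 16 + 8*(-3 + x)/x (s(x) = 16 + 8*((x - 3)/(x + 0)) = 16 + 8*((-3 + x)/x) = 16 + 8*(-3 + x)/x)
v = ⅗ (v = -3/(-5) = -3*(-⅕) = ⅗ ≈ 0.60000)
c(q, l) = -32/35 (c(q, l) = -1 + (⅐)*(⅗) = -1 + 3/35 = -32/35)
(s(4)*7)*c(1, 6) = ((24 - 24/4)*7)*(-32/35) = ((24 - 24*¼)*7)*(-32/35) = ((24 - 6)*7)*(-32/35) = (18*7)*(-32/35) = 126*(-32/35) = -576/5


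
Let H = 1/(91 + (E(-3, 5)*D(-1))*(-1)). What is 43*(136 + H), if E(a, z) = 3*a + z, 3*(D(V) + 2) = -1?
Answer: 1432889/245 ≈ 5848.5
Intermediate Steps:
D(V) = -7/3 (D(V) = -2 + (1/3)*(-1) = -2 - 1/3 = -7/3)
E(a, z) = z + 3*a
H = 3/245 (H = 1/(91 + ((5 + 3*(-3))*(-7/3))*(-1)) = 1/(91 + ((5 - 9)*(-7/3))*(-1)) = 1/(91 - 4*(-7/3)*(-1)) = 1/(91 + (28/3)*(-1)) = 1/(91 - 28/3) = 1/(245/3) = 3/245 ≈ 0.012245)
43*(136 + H) = 43*(136 + 3/245) = 43*(33323/245) = 1432889/245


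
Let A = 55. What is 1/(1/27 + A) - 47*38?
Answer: -2653969/1486 ≈ -1786.0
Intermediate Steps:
1/(1/27 + A) - 47*38 = 1/(1/27 + 55) - 47*38 = 1/(1/27 + 55) - 1786 = 1/(1486/27) - 1786 = 27/1486 - 1786 = -2653969/1486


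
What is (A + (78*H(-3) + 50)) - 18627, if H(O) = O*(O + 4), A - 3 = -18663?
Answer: -37471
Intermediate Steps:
A = -18660 (A = 3 - 18663 = -18660)
H(O) = O*(4 + O)
(A + (78*H(-3) + 50)) - 18627 = (-18660 + (78*(-3*(4 - 3)) + 50)) - 18627 = (-18660 + (78*(-3*1) + 50)) - 18627 = (-18660 + (78*(-3) + 50)) - 18627 = (-18660 + (-234 + 50)) - 18627 = (-18660 - 184) - 18627 = -18844 - 18627 = -37471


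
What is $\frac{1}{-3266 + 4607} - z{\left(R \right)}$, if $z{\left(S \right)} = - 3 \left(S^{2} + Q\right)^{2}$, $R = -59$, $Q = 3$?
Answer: $\frac{48832203889}{1341} \approx 3.6415 \cdot 10^{7}$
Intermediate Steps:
$z{\left(S \right)} = - 3 \left(3 + S^{2}\right)^{2}$ ($z{\left(S \right)} = - 3 \left(S^{2} + 3\right)^{2} = - 3 \left(3 + S^{2}\right)^{2}$)
$\frac{1}{-3266 + 4607} - z{\left(R \right)} = \frac{1}{-3266 + 4607} - - 3 \left(3 + \left(-59\right)^{2}\right)^{2} = \frac{1}{1341} - - 3 \left(3 + 3481\right)^{2} = \frac{1}{1341} - - 3 \cdot 3484^{2} = \frac{1}{1341} - \left(-3\right) 12138256 = \frac{1}{1341} - -36414768 = \frac{1}{1341} + 36414768 = \frac{48832203889}{1341}$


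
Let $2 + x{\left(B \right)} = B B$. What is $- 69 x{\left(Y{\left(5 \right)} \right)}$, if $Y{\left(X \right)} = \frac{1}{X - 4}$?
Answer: $69$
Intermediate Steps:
$Y{\left(X \right)} = \frac{1}{-4 + X}$
$x{\left(B \right)} = -2 + B^{2}$ ($x{\left(B \right)} = -2 + B B = -2 + B^{2}$)
$- 69 x{\left(Y{\left(5 \right)} \right)} = - 69 \left(-2 + \left(\frac{1}{-4 + 5}\right)^{2}\right) = - 69 \left(-2 + \left(1^{-1}\right)^{2}\right) = - 69 \left(-2 + 1^{2}\right) = - 69 \left(-2 + 1\right) = \left(-69\right) \left(-1\right) = 69$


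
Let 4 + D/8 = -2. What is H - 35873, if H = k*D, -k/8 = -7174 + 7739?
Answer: 181087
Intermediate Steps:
D = -48 (D = -32 + 8*(-2) = -32 - 16 = -48)
k = -4520 (k = -8*(-7174 + 7739) = -8*565 = -4520)
H = 216960 (H = -4520*(-48) = 216960)
H - 35873 = 216960 - 35873 = 181087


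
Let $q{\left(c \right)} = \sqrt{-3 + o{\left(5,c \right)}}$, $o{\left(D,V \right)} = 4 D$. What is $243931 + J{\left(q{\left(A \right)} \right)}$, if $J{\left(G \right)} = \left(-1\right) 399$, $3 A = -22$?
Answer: $243532$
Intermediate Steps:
$A = - \frac{22}{3}$ ($A = \frac{1}{3} \left(-22\right) = - \frac{22}{3} \approx -7.3333$)
$q{\left(c \right)} = \sqrt{17}$ ($q{\left(c \right)} = \sqrt{-3 + 4 \cdot 5} = \sqrt{-3 + 20} = \sqrt{17}$)
$J{\left(G \right)} = -399$
$243931 + J{\left(q{\left(A \right)} \right)} = 243931 - 399 = 243532$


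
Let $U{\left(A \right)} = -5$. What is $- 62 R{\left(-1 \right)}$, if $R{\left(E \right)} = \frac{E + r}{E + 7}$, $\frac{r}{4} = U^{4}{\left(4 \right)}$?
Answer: $-25823$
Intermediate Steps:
$r = 2500$ ($r = 4 \left(-5\right)^{4} = 4 \cdot 625 = 2500$)
$R{\left(E \right)} = \frac{2500 + E}{7 + E}$ ($R{\left(E \right)} = \frac{E + 2500}{E + 7} = \frac{2500 + E}{7 + E}$)
$- 62 R{\left(-1 \right)} = - 62 \frac{2500 - 1}{7 - 1} = - 62 \cdot \frac{1}{6} \cdot 2499 = \left(-62\right) \frac{833}{2} = -25823$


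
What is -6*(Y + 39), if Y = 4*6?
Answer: -378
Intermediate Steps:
Y = 24
-6*(Y + 39) = -6*(24 + 39) = -6*63 = -378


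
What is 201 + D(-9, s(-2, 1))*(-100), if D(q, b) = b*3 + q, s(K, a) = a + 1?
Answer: 501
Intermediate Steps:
s(K, a) = 1 + a
D(q, b) = q + 3*b (D(q, b) = 3*b + q = q + 3*b)
201 + D(-9, s(-2, 1))*(-100) = 201 + (-9 + 3*(1 + 1))*(-100) = 201 + (-9 + 3*2)*(-100) = 201 + (-9 + 6)*(-100) = 201 - 3*(-100) = 201 + 300 = 501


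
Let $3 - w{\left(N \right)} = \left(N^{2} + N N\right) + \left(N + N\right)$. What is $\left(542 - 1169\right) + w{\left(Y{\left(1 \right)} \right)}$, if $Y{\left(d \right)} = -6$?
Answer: $-684$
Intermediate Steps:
$w{\left(N \right)} = 3 - 2 N - 2 N^{2}$ ($w{\left(N \right)} = 3 - \left(\left(N^{2} + N N\right) + \left(N + N\right)\right) = 3 - \left(\left(N^{2} + N^{2}\right) + 2 N\right) = 3 - \left(2 N^{2} + 2 N\right) = 3 - \left(2 N + 2 N^{2}\right) = 3 - 2 N - 2 N^{2}$)
$\left(542 - 1169\right) + w{\left(Y{\left(1 \right)} \right)} = \left(542 - 1169\right) - \left(-15 + 72\right) = -627 + \left(3 + 12 - 72\right) = -627 - 57 = -684$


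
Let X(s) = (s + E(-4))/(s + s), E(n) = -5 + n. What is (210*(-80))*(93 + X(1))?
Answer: -1495200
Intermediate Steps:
X(s) = (-9 + s)/(2*s) (X(s) = (s + (-5 - 4))/(s + s) = (s - 9)/((2*s)) = (-9 + s)*(1/(2*s)) = (-9 + s)/(2*s))
(210*(-80))*(93 + X(1)) = (210*(-80))*(93 + (½)*(-9 + 1)/1) = -16800*(93 + (½)*1*(-8)) = -16800*(93 - 4) = -16800*89 = -1495200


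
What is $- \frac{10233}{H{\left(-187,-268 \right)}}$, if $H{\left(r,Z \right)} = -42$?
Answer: $\frac{3411}{14} \approx 243.64$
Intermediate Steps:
$- \frac{10233}{H{\left(-187,-268 \right)}} = - \frac{10233}{-42} = \left(-10233\right) \left(- \frac{1}{42}\right) = \frac{3411}{14}$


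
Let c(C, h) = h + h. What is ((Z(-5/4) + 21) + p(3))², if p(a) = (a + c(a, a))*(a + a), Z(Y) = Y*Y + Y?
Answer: 1452025/256 ≈ 5672.0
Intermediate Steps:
c(C, h) = 2*h
Z(Y) = Y + Y² (Z(Y) = Y² + Y = Y + Y²)
p(a) = 6*a² (p(a) = (a + 2*a)*(a + a) = (3*a)*(2*a) = 6*a²)
((Z(-5/4) + 21) + p(3))² = (((-5/4)*(1 - 5/4) + 21) + 6*3²)² = (((-5*¼)*(1 - 5*¼) + 21) + 6*9)² = ((-5*(1 - 5/4)/4 + 21) + 54)² = ((-5/4*(-¼) + 21) + 54)² = ((5/16 + 21) + 54)² = (341/16 + 54)² = (1205/16)² = 1452025/256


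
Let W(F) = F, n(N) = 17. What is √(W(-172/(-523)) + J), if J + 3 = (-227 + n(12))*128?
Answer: I*√7353190151/523 ≈ 163.96*I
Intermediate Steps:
J = -26883 (J = -3 + (-227 + 17)*128 = -3 - 210*128 = -3 - 26880 = -26883)
√(W(-172/(-523)) + J) = √(-172/(-523) - 26883) = √(-172*(-1/523) - 26883) = √(172/523 - 26883) = √(-14059637/523) = I*√7353190151/523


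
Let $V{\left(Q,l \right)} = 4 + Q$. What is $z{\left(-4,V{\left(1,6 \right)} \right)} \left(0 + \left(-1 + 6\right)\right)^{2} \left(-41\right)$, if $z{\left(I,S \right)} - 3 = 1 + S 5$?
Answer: $-29725$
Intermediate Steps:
$z{\left(I,S \right)} = 4 + 5 S$ ($z{\left(I,S \right)} = 3 + \left(1 + S 5\right) = 3 + \left(1 + 5 S\right) = 4 + 5 S$)
$z{\left(-4,V{\left(1,6 \right)} \right)} \left(0 + \left(-1 + 6\right)\right)^{2} \left(-41\right) = \left(4 + 5 \left(4 + 1\right)\right) \left(0 + \left(-1 + 6\right)\right)^{2} \left(-41\right) = \left(4 + 5 \cdot 5\right) \left(0 + 5\right)^{2} \left(-41\right) = \left(4 + 25\right) 5^{2} \left(-41\right) = 29 \cdot 25 \left(-41\right) = 725 \left(-41\right) = -29725$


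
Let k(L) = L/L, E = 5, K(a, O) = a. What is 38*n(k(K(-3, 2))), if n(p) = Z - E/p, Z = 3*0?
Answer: -190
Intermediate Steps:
Z = 0
k(L) = 1
n(p) = -5/p (n(p) = 0 - 5/p = -5/p)
38*n(k(K(-3, 2))) = 38*(-5/1) = 38*(-5*1) = 38*(-5) = -190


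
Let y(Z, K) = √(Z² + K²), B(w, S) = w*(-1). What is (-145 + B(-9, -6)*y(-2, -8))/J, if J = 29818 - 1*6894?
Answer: -145/22924 + 9*√17/11462 ≈ -0.0030878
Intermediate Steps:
B(w, S) = -w
y(Z, K) = √(K² + Z²)
J = 22924 (J = 29818 - 6894 = 22924)
(-145 + B(-9, -6)*y(-2, -8))/J = (-145 + (-1*(-9))*√((-8)² + (-2)²))/22924 = (-145 + 9*√(64 + 4))*(1/22924) = (-145 + 9*√68)*(1/22924) = (-145 + 9*(2*√17))*(1/22924) = (-145 + 18*√17)*(1/22924) = -145/22924 + 9*√17/11462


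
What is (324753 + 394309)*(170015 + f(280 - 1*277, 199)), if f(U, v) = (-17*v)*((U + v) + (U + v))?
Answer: -860513719454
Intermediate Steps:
f(U, v) = -17*v*(2*U + 2*v) (f(U, v) = (-17*v)*(2*U + 2*v) = -17*v*(2*U + 2*v))
(324753 + 394309)*(170015 + f(280 - 1*277, 199)) = (324753 + 394309)*(170015 - 34*199*((280 - 1*277) + 199)) = 719062*(170015 - 34*199*((280 - 277) + 199)) = 719062*(170015 - 34*199*(3 + 199)) = 719062*(170015 - 34*199*202) = 719062*(170015 - 1366732) = 719062*(-1196717) = -860513719454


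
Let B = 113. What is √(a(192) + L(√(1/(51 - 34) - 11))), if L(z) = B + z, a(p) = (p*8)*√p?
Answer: √(32657 + 3551232*√3 + 17*I*√3162)/17 ≈ 146.28 + 0.011307*I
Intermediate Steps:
a(p) = 8*p^(3/2) (a(p) = (8*p)*√p = 8*p^(3/2))
L(z) = 113 + z
√(a(192) + L(√(1/(51 - 34) - 11))) = √(8*192^(3/2) + (113 + √(1/(51 - 34) - 11))) = √(8*(1536*√3) + (113 + √(1/17 - 11))) = √(12288*√3 + (113 + √(1/17 - 11))) = √(12288*√3 + (113 + √(-186/17))) = √(12288*√3 + (113 + I*√3162/17)) = √(113 + 12288*√3 + I*√3162/17)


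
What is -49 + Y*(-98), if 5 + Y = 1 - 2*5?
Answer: 1323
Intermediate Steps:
Y = -14 (Y = -5 + (1 - 2*5) = -5 + (1 - 10) = -5 - 9 = -14)
-49 + Y*(-98) = -49 - 14*(-98) = -49 + 1372 = 1323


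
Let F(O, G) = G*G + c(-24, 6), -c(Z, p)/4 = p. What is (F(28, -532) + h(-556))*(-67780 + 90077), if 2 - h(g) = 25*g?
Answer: 6620023894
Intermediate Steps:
h(g) = 2 - 25*g
c(Z, p) = -4*p
F(O, G) = -24 + G² (F(O, G) = G*G - 4*6 = G² - 24 = -24 + G²)
(F(28, -532) + h(-556))*(-67780 + 90077) = ((-24 + (-532)²) + (2 - 25*(-556)))*(-67780 + 90077) = ((-24 + 283024) + (2 + 13900))*22297 = (283000 + 13902)*22297 = 296902*22297 = 6620023894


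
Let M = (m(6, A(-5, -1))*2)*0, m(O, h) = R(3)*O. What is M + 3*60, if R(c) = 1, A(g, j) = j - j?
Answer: 180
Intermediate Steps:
A(g, j) = 0
m(O, h) = O (m(O, h) = 1*O = O)
M = 0 (M = (6*2)*0 = 12*0 = 0)
M + 3*60 = 0 + 3*60 = 0 + 180 = 180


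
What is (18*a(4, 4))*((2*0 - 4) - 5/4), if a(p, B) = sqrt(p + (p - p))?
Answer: -189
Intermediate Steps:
a(p, B) = sqrt(p) (a(p, B) = sqrt(p + 0) = sqrt(p))
(18*a(4, 4))*((2*0 - 4) - 5/4) = (18*sqrt(4))*((2*0 - 4) - 5/4) = (18*2)*((0 - 4) - 5*1/4) = 36*(-4 - 5/4) = 36*(-21/4) = -189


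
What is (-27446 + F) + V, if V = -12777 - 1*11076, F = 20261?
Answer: -31038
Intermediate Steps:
V = -23853 (V = -12777 - 11076 = -23853)
(-27446 + F) + V = (-27446 + 20261) - 23853 = -7185 - 23853 = -31038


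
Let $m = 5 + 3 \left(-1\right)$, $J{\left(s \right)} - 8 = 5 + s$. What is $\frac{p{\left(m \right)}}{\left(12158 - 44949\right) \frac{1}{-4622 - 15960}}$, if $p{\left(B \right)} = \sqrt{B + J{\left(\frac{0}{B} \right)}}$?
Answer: $\frac{20582 \sqrt{15}}{32791} \approx 2.431$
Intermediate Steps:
$J{\left(s \right)} = 13 + s$ ($J{\left(s \right)} = 8 + \left(5 + s\right) = 13 + s$)
$m = 2$ ($m = 5 - 3 = 2$)
$p{\left(B \right)} = \sqrt{13 + B}$ ($p{\left(B \right)} = \sqrt{B + \left(13 + \frac{0}{B}\right)} = \sqrt{B + \left(13 + 0\right)} = \sqrt{B + 13} = \sqrt{13 + B}$)
$\frac{p{\left(m \right)}}{\left(12158 - 44949\right) \frac{1}{-4622 - 15960}} = \frac{\sqrt{13 + 2}}{\left(12158 - 44949\right) \frac{1}{-4622 - 15960}} = \frac{\sqrt{15}}{\left(-32791\right) \frac{1}{-20582}} = \frac{\sqrt{15}}{\left(-32791\right) \left(- \frac{1}{20582}\right)} = \frac{\sqrt{15}}{\frac{32791}{20582}} = \sqrt{15} \cdot \frac{20582}{32791} = \frac{20582 \sqrt{15}}{32791}$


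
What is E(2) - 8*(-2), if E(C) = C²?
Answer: 20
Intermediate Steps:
E(2) - 8*(-2) = 2² - 8*(-2) = 4 + 16 = 20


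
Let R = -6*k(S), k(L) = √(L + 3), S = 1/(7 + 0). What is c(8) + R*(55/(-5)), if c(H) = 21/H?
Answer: 21/8 + 66*√154/7 ≈ 119.63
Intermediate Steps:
S = ⅐ (S = 1/7 = ⅐ ≈ 0.14286)
k(L) = √(3 + L)
R = -6*√154/7 (R = -6*√(3 + ⅐) = -6*√154/7 ≈ -10.637)
c(8) + R*(55/(-5)) = 21/8 + (-6*√154/7)*(55/(-5)) = 21*(⅛) + (-6*√154/7)*(55*(-⅕)) = 21/8 - 6*√154/7*(-11) = 21/8 + 66*√154/7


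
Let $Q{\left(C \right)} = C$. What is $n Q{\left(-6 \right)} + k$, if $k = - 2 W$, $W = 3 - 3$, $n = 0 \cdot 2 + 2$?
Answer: $-12$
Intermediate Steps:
$n = 2$ ($n = 0 + 2 = 2$)
$W = 0$
$k = 0$ ($k = \left(-2\right) 0 = 0$)
$n Q{\left(-6 \right)} + k = 2 \left(-6\right) + 0 = -12 + 0 = -12$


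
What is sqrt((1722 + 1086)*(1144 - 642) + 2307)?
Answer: sqrt(1411923) ≈ 1188.2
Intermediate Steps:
sqrt((1722 + 1086)*(1144 - 642) + 2307) = sqrt(2808*502 + 2307) = sqrt(1409616 + 2307) = sqrt(1411923)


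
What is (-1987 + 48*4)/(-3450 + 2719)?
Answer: 1795/731 ≈ 2.4555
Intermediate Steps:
(-1987 + 48*4)/(-3450 + 2719) = (-1987 + 192)/(-731) = -1795*(-1/731) = 1795/731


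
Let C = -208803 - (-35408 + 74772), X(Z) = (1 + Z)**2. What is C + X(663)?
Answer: 192729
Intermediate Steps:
C = -248167 (C = -208803 - 1*39364 = -208803 - 39364 = -248167)
C + X(663) = -248167 + (1 + 663)**2 = -248167 + 664**2 = -248167 + 440896 = 192729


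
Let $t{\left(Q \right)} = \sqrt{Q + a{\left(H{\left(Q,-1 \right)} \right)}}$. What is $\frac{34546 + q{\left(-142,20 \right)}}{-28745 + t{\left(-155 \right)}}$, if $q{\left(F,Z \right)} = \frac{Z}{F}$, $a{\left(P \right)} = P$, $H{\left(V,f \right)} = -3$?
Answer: $- \frac{70504471220}{58665537993} - \frac{2452756 i \sqrt{158}}{58665537993} \approx -1.2018 - 0.00052553 i$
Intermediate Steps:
$t{\left(Q \right)} = \sqrt{-3 + Q}$ ($t{\left(Q \right)} = \sqrt{Q - 3} = \sqrt{-3 + Q}$)
$\frac{34546 + q{\left(-142,20 \right)}}{-28745 + t{\left(-155 \right)}} = \frac{34546 + \frac{20}{-142}}{-28745 + \sqrt{-3 - 155}} = \frac{34546 + 20 \left(- \frac{1}{142}\right)}{-28745 + \sqrt{-158}} = \frac{34546 - \frac{10}{71}}{-28745 + i \sqrt{158}} = \frac{2452756}{71 \left(-28745 + i \sqrt{158}\right)}$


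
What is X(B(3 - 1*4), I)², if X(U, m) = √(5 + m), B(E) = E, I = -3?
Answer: 2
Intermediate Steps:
X(B(3 - 1*4), I)² = (√(5 - 3))² = (√2)² = 2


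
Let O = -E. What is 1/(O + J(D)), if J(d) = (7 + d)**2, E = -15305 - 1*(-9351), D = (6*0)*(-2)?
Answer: 1/6003 ≈ 0.00016658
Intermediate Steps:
D = 0 (D = 0*(-2) = 0)
E = -5954 (E = -15305 + 9351 = -5954)
O = 5954 (O = -1*(-5954) = 5954)
1/(O + J(D)) = 1/(5954 + (7 + 0)**2) = 1/(5954 + 7**2) = 1/(5954 + 49) = 1/6003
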